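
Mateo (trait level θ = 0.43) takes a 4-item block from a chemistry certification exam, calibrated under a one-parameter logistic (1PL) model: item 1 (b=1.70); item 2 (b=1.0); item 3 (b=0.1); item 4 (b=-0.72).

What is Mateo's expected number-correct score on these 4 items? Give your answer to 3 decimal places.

1.922

P(θ) = 1 / (1 + exp(−(θ − b)))
P_1 = 1/(1+e^{1.2700}) = 0.2193
P_2 = 1/(1+e^{0.5700}) = 0.3612
P_3 = 1/(1+e^{-0.3300}) = 0.5818
P_4 = 1/(1+e^{-1.1500}) = 0.7595
E[score] = 0.2193 + 0.3612 + 0.5818 + 0.7595 = 1.9218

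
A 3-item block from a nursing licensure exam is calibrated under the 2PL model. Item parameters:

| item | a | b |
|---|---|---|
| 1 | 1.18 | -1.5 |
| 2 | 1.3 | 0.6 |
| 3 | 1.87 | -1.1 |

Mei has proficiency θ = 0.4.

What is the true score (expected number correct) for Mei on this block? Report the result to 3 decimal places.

2.282

P(θ) = 1 / (1 + exp(−a(θ − b)))
P_1 = 1/(1+e^{-2.2420}) = 0.9040
P_2 = 1/(1+e^{0.2600}) = 0.4354
P_3 = 1/(1+e^{-2.8050}) = 0.9429
E[score] = 0.9040 + 0.4354 + 0.9429 = 2.2823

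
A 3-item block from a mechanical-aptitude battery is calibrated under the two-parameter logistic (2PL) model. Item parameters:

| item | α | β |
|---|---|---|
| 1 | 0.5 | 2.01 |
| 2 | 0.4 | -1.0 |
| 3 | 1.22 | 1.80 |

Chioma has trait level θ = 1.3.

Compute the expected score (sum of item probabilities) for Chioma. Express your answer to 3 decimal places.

P(θ) = 1 / (1 + exp(−α(θ − β)))
P_1 = 1/(1+e^{0.3550}) = 0.4122
P_2 = 1/(1+e^{-0.9200}) = 0.7150
P_3 = 1/(1+e^{0.6100}) = 0.3521
E[score] = 0.4122 + 0.7150 + 0.3521 = 1.4793

1.479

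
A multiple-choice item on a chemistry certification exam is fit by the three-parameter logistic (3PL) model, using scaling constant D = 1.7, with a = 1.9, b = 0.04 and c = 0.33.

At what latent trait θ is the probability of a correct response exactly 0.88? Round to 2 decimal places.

0.51

P(θ) = c + (1 − c) · 1 / (1 + exp(−D·a(θ − b)))
Remove guessing floor: (0.88 − 0.33)/(1 − 0.33) = 0.8209
logit = ln(0.8209/0.1791) = 1.5224
θ = b + logit/(1.7·a) = 0.04 + 1.5224/3.2300 = 0.5113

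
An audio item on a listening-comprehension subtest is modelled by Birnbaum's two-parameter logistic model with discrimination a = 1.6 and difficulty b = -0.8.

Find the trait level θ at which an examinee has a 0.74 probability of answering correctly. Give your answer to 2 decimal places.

P(θ) = 1 / (1 + exp(−a(θ − b)))
logit = ln(0.7400/0.2600) = 1.0460
θ = b + logit/(a) = -0.8 + 1.0460/1.6000 = -0.1463

-0.15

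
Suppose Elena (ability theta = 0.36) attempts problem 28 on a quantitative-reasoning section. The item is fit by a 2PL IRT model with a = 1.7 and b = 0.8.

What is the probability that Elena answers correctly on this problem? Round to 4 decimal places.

0.3213

P(theta) = 1 / (1 + exp(−a(theta − b)))
Exponent: 1.7 × (0.36 − 0.8) = -0.7480
1/(1 + e^{0.7480}) = 0.3213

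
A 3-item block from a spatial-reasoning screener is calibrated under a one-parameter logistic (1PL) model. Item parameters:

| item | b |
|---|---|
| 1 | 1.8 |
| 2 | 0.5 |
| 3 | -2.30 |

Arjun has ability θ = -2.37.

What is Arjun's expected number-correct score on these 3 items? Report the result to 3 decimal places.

P(θ) = 1 / (1 + exp(−(θ − b)))
P_1 = 1/(1+e^{4.1700}) = 0.0152
P_2 = 1/(1+e^{2.8700}) = 0.0537
P_3 = 1/(1+e^{0.0700}) = 0.4825
E[score] = 0.0152 + 0.0537 + 0.4825 = 0.5514

0.551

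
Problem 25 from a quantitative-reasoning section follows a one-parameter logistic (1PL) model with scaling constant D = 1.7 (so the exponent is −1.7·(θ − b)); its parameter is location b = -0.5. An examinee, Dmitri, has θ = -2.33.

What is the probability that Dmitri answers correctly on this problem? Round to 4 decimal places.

0.0427

P(θ) = 1 / (1 + exp(−D·(θ − b)))
Exponent: 1.7 × (-2.33 − (-0.5)) = -3.1110
1/(1 + e^{3.1110}) = 0.0427
P = 0.0427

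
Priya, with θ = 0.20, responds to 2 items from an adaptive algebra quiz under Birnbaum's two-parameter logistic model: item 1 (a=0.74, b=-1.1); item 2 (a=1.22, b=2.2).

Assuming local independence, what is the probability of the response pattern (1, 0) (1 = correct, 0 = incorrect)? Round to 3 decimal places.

P(θ) = 1 / (1 + exp(−a(θ − b)))
P_1 = 1/(1+e^{-0.9620}) = 0.7235
P_2 = 1/(1+e^{2.4400}) = 0.0802
L = P_1 × (1−P_2) = 0.7235 × 0.9198 = 0.66552

0.666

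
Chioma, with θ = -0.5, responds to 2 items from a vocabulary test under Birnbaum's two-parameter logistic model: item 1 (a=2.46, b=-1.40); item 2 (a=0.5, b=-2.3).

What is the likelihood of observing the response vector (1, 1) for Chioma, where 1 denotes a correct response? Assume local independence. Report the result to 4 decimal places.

P(θ) = 1 / (1 + exp(−a(θ − b)))
P_1 = 1/(1+e^{-2.2140}) = 0.9015
P_2 = 1/(1+e^{-0.9000}) = 0.7109
L = P_1 × P_2 = 0.9015 × 0.7109 = 0.64092

0.6409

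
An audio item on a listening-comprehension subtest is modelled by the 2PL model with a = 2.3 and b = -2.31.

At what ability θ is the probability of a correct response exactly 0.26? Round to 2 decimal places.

P(θ) = 1 / (1 + exp(−a(θ − b)))
logit = ln(0.2600/0.7400) = -1.0460
θ = b + logit/(a) = -2.31 + (-1.0460)/2.3000 = -2.7648

-2.76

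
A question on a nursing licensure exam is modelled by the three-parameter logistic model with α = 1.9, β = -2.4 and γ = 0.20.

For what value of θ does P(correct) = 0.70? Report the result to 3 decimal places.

-2.131

P(θ) = γ + (1 − γ) · 1 / (1 + exp(−α(θ − β)))
Remove guessing floor: (0.70 − 0.20)/(1 − 0.20) = 0.6250
logit = ln(0.6250/0.3750) = 0.5108
θ = β + logit/(α) = -2.4 + 0.5108/1.9000 = -2.1311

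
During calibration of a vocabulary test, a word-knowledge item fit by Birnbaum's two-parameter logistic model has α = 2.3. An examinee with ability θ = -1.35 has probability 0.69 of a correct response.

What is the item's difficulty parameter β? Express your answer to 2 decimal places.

P(θ) = 1 / (1 + exp(−α(θ − β)))
logit(0.69) = ln(0.69/0.31) = 0.8001
β = θ − logit/(α) = -1.35 − 0.8001/2.3000 = -1.6979

-1.70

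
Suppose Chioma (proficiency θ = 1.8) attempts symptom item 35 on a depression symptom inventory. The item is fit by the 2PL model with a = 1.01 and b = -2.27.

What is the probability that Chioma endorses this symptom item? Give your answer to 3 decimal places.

0.984

P(θ) = 1 / (1 + exp(−a(θ − b)))
Exponent: 1.01 × (1.8 − (-2.27)) = 4.1107
1/(1 + e^{-4.1107}) = 0.9839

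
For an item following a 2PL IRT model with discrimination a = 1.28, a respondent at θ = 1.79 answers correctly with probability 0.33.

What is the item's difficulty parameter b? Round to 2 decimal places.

P(θ) = 1 / (1 + exp(−a(θ − b)))
logit(0.33) = ln(0.33/0.67) = -0.7082
b = θ − logit/(a) = 1.79 − (-0.7082)/1.2800 = 2.3433

2.34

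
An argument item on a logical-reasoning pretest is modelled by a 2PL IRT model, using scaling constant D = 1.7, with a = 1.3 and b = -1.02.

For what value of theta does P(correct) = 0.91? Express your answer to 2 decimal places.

0.03

P(theta) = 1 / (1 + exp(−D·a(theta − b)))
logit = ln(0.9100/0.0900) = 2.3136
theta = b + logit/(1.7·a) = -1.02 + 2.3136/2.2100 = 0.0269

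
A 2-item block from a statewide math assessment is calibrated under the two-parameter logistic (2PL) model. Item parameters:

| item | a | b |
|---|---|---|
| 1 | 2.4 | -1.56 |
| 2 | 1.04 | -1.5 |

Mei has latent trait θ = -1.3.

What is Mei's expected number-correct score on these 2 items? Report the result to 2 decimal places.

P(θ) = 1 / (1 + exp(−a(θ − b)))
P_1 = 1/(1+e^{-0.6240}) = 0.6511
P_2 = 1/(1+e^{-0.2080}) = 0.5518
E[score] = 0.6511 + 0.5518 = 1.2029

1.20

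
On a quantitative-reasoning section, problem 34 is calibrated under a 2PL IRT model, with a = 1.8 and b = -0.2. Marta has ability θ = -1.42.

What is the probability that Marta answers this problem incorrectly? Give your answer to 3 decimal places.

P(θ) = 1 / (1 + exp(−a(θ − b)))
Exponent: 1.8 × (-1.42 − (-0.2)) = -2.1960
1/(1 + e^{2.1960}) = 0.1001
P(incorrect) = 1 − 0.1001 = 0.8999

0.900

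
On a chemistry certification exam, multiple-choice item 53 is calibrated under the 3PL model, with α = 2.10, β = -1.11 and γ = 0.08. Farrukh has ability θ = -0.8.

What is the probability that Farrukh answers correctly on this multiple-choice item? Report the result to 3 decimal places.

0.685

P(θ) = γ + (1 − γ) · 1 / (1 + exp(−α(θ − β)))
Exponent: 2.10 × (-0.8 − (-1.11)) = 0.6510
1/(1 + e^{-0.6510}) = 0.6572
P = 0.08 + 0.92 × 0.6572 = 0.6847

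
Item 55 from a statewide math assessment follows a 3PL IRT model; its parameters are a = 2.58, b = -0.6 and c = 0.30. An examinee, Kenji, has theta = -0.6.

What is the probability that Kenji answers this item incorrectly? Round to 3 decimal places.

P(theta) = c + (1 − c) · 1 / (1 + exp(−a(theta − b)))
Exponent: 2.58 × (-0.6 − (-0.6)) = 0.0000
1/(1 + e^{0.0000}) = 0.5000
P = 0.30 + 0.70 × 0.5000 = 0.6500
P(incorrect) = 1 − 0.6500 = 0.3500

0.350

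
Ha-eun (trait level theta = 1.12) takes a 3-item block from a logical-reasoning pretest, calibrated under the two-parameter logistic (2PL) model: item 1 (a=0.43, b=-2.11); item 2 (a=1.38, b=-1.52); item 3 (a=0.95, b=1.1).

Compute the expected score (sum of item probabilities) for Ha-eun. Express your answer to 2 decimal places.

2.28

P(theta) = 1 / (1 + exp(−a(theta − b)))
P_1 = 1/(1+e^{-1.3889}) = 0.8004
P_2 = 1/(1+e^{-3.6432}) = 0.9745
P_3 = 1/(1+e^{-0.0190}) = 0.5047
E[score] = 0.8004 + 0.9745 + 0.5047 = 2.2797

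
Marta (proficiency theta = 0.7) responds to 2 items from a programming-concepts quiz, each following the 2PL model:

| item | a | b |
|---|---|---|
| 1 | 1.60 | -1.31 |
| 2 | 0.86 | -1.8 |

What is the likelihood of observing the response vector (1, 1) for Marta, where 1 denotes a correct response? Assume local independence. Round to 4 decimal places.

0.8611

P(theta) = 1 / (1 + exp(−a(theta − b)))
P_1 = 1/(1+e^{-3.2160}) = 0.9614
P_2 = 1/(1+e^{-2.1500}) = 0.8957
L = P_1 × P_2 = 0.9614 × 0.8957 = 0.86112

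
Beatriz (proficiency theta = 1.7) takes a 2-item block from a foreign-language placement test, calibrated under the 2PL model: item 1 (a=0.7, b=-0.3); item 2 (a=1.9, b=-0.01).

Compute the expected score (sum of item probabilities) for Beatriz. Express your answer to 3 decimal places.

1.765

P(theta) = 1 / (1 + exp(−a(theta − b)))
P_1 = 1/(1+e^{-1.4000}) = 0.8022
P_2 = 1/(1+e^{-3.2490}) = 0.9626
E[score] = 0.8022 + 0.9626 = 1.7648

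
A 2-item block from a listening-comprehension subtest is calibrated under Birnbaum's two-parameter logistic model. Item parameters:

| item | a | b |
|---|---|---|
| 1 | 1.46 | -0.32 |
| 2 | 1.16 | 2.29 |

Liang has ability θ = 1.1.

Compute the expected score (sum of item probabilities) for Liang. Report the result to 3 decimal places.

P(θ) = 1 / (1 + exp(−a(θ − b)))
P_1 = 1/(1+e^{-2.0732}) = 0.8883
P_2 = 1/(1+e^{1.3804}) = 0.2009
E[score] = 0.8883 + 0.2009 = 1.0892

1.089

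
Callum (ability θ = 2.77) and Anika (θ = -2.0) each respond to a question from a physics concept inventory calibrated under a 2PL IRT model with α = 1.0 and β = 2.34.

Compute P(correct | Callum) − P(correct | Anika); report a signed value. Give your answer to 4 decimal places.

P(θ) = 1 / (1 + exp(−α(θ − β)))
P(Callum) = 0.6059  [exponent 0.4300]
P(Anika) = 0.0129  [exponent -4.3400]
Difference = 0.6059 − 0.0129 = 0.5930

0.5930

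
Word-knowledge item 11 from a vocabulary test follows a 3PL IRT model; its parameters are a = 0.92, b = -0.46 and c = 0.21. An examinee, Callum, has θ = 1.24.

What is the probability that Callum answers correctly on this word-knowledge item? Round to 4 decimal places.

P(θ) = c + (1 − c) · 1 / (1 + exp(−a(θ − b)))
Exponent: 0.92 × (1.24 − (-0.46)) = 1.5640
1/(1 + e^{-1.5640}) = 0.8269
P = 0.21 + 0.79 × 0.8269 = 0.8633

0.8633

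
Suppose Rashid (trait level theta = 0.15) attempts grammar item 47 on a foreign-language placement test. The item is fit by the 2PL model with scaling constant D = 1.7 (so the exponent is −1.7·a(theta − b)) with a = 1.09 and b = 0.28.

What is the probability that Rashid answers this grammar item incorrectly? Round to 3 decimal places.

P(theta) = 1 / (1 + exp(−D·a(theta − b)))
Exponent: 1.7 × 1.09 × (0.15 − 0.28) = -0.2409
1/(1 + e^{0.2409}) = 0.4401
P = 0.4401
P(incorrect) = 1 − 0.4401 = 0.5599

0.560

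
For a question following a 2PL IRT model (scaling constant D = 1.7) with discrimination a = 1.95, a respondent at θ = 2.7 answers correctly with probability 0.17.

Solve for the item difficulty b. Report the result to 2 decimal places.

3.18

P(θ) = 1 / (1 + exp(−D·a(θ − b)))
logit(0.17) = ln(0.17/0.83) = -1.5856
b = θ − logit/(1.7·a) = 2.7 − (-1.5856)/3.3150 = 3.1783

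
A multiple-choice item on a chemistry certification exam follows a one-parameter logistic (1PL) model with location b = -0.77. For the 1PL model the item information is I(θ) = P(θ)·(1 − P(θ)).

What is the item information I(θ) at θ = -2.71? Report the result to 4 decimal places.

0.1099

P = 1/(1+e^{1.9400}) = 0.1256
P(1−P) = 0.1256 × 0.8744 = 0.1099
I = P(1−P) = 0.10986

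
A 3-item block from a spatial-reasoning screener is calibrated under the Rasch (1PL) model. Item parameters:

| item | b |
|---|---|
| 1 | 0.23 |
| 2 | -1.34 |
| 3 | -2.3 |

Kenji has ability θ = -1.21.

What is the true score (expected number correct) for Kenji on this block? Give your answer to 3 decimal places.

1.472

P(θ) = 1 / (1 + exp(−(θ − b)))
P_1 = 1/(1+e^{1.4400}) = 0.1915
P_2 = 1/(1+e^{-0.1300}) = 0.5325
P_3 = 1/(1+e^{-1.0900}) = 0.7484
E[score] = 0.1915 + 0.5325 + 0.7484 = 1.4724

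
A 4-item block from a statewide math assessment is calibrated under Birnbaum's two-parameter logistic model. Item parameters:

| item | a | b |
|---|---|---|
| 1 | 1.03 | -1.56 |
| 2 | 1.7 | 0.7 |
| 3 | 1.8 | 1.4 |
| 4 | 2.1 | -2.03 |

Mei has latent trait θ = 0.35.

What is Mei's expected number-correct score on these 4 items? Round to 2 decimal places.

2.36

P(θ) = 1 / (1 + exp(−a(θ − b)))
P_1 = 1/(1+e^{-1.9673}) = 0.8773
P_2 = 1/(1+e^{0.5950}) = 0.3555
P_3 = 1/(1+e^{1.8900}) = 0.1312
P_4 = 1/(1+e^{-4.9980}) = 0.9933
E[score] = 0.8773 + 0.3555 + 0.1312 + 0.9933 = 2.3573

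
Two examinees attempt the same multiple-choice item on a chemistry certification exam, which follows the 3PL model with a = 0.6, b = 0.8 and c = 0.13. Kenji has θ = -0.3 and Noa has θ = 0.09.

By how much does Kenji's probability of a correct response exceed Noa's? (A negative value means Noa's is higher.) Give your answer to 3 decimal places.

P(θ) = c + (1 − c) · 1 / (1 + exp(−a(θ − b)))
P(Kenji) = 0.4264  [exponent -0.6600]
P(Noa) = 0.4737  [exponent -0.4260]
Difference = 0.4264 − 0.4737 = -0.0473

-0.047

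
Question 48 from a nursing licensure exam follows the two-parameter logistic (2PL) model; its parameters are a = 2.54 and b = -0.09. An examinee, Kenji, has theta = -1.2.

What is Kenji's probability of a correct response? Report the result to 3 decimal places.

0.056

P(theta) = 1 / (1 + exp(−a(theta − b)))
Exponent: 2.54 × (-1.2 − (-0.09)) = -2.8194
1/(1 + e^{2.8194}) = 0.0563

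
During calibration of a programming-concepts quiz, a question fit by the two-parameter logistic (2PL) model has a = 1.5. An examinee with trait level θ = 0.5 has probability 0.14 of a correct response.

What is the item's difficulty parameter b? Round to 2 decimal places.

P(θ) = 1 / (1 + exp(−a(θ − b)))
logit(0.14) = ln(0.14/0.86) = -1.8153
b = θ − logit/(a) = 0.5 − (-1.8153)/1.5000 = 1.7102

1.71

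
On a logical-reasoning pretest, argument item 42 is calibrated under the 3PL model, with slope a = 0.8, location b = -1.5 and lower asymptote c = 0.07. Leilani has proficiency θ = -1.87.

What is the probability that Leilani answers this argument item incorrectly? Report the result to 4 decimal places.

P(θ) = c + (1 − c) · 1 / (1 + exp(−a(θ − b)))
Exponent: 0.8 × (-1.87 − (-1.5)) = -0.2960
1/(1 + e^{0.2960}) = 0.4265
P = 0.07 + 0.93 × 0.4265 = 0.4667
P(incorrect) = 1 − 0.4667 = 0.5333

0.5333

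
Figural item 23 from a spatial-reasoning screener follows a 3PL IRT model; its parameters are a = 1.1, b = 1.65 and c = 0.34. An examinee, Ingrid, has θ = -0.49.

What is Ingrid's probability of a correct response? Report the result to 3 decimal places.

0.397

P(θ) = c + (1 − c) · 1 / (1 + exp(−a(θ − b)))
Exponent: 1.1 × (-0.49 − 1.65) = -2.3540
1/(1 + e^{2.3540}) = 0.0867
P = 0.34 + 0.66 × 0.0867 = 0.3973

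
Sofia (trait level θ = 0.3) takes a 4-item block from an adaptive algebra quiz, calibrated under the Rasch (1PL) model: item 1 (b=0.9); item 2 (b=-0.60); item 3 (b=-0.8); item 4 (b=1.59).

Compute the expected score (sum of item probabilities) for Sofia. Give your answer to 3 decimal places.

2.031

P(θ) = 1 / (1 + exp(−(θ − b)))
P_1 = 1/(1+e^{0.6000}) = 0.3543
P_2 = 1/(1+e^{-0.9000}) = 0.7109
P_3 = 1/(1+e^{-1.1000}) = 0.7503
P_4 = 1/(1+e^{1.2900}) = 0.2159
E[score] = 0.3543 + 0.7109 + 0.7503 + 0.2159 = 2.0314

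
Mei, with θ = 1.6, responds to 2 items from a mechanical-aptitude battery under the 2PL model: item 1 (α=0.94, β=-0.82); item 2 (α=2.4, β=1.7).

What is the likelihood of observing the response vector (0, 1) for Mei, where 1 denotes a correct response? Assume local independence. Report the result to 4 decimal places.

0.0410

P(θ) = 1 / (1 + exp(−α(θ − β)))
P_1 = 1/(1+e^{-2.2748}) = 0.9068
P_2 = 1/(1+e^{0.2400}) = 0.4403
L = (1−P_1) × P_2 = 0.0932 × 0.4403 = 0.04105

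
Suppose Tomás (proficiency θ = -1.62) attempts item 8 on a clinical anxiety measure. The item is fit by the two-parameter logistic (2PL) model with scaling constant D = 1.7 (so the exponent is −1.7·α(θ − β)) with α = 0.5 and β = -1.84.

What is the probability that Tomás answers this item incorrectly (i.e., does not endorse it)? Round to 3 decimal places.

0.453

P(θ) = 1 / (1 + exp(−D·α(θ − β)))
Exponent: 1.7 × 0.5 × (-1.62 − (-1.84)) = 0.1870
1/(1 + e^{-0.1870}) = 0.5466
P = 0.5466
P(incorrect) = 1 − 0.5466 = 0.4534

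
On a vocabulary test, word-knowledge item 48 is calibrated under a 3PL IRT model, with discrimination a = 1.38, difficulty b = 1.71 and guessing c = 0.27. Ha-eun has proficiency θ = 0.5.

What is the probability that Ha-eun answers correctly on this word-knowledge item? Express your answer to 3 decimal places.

0.386

P(θ) = c + (1 − c) · 1 / (1 + exp(−a(θ − b)))
Exponent: 1.38 × (0.5 − 1.71) = -1.6698
1/(1 + e^{1.6698}) = 0.1585
P = 0.27 + 0.73 × 0.1585 = 0.3857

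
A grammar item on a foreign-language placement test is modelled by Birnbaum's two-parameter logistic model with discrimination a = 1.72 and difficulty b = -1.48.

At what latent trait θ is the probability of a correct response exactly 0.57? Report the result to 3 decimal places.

-1.316

P(θ) = 1 / (1 + exp(−a(θ − b)))
logit = ln(0.5700/0.4300) = 0.2819
θ = b + logit/(a) = -1.48 + 0.2819/1.7200 = -1.3161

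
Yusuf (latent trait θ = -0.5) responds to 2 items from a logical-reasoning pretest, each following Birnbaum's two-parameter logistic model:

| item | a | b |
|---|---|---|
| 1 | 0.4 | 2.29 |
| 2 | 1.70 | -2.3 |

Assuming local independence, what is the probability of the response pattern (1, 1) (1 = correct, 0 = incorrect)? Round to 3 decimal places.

0.236

P(θ) = 1 / (1 + exp(−a(θ − b)))
P_1 = 1/(1+e^{1.1160}) = 0.2468
P_2 = 1/(1+e^{-3.0600}) = 0.9552
L = P_1 × P_2 = 0.2468 × 0.9552 = 0.23570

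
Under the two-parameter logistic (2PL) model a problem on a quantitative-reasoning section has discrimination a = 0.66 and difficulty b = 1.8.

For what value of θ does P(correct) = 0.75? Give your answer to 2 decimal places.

3.46

P(θ) = 1 / (1 + exp(−a(θ − b)))
logit = ln(0.7500/0.2500) = 1.0986
θ = b + logit/(a) = 1.8 + 1.0986/0.6600 = 3.4646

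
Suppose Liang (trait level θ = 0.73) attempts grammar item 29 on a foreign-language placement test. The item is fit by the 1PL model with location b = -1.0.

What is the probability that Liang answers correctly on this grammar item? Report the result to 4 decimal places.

P(θ) = 1 / (1 + exp(−(θ − b)))
Exponent: (0.73 − (-1.0)) = 1.7300
1/(1 + e^{-1.7300}) = 0.8494
P = 0.8494

0.8494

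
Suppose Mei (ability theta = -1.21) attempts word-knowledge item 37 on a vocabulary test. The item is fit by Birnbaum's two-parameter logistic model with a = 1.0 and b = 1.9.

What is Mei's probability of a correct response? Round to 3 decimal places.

P(theta) = 1 / (1 + exp(−a(theta − b)))
Exponent: 1.0 × (-1.21 − 1.9) = -3.1100
1/(1 + e^{3.1100}) = 0.0427

0.043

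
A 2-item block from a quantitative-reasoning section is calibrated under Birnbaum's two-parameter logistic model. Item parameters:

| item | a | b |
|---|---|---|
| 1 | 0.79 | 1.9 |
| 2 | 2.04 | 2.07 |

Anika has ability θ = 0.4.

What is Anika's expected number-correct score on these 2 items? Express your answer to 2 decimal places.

0.27

P(θ) = 1 / (1 + exp(−a(θ − b)))
P_1 = 1/(1+e^{1.1850}) = 0.2342
P_2 = 1/(1+e^{3.4068}) = 0.0321
E[score] = 0.2342 + 0.0321 = 0.2662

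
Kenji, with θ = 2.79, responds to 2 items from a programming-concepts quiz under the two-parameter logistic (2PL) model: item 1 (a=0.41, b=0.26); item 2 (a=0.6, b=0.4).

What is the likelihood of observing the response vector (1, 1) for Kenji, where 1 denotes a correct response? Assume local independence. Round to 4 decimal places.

P(θ) = 1 / (1 + exp(−a(θ − b)))
P_1 = 1/(1+e^{-1.0373}) = 0.7383
P_2 = 1/(1+e^{-1.4340}) = 0.8075
L = P_1 × P_2 = 0.7383 × 0.8075 = 0.59622

0.5962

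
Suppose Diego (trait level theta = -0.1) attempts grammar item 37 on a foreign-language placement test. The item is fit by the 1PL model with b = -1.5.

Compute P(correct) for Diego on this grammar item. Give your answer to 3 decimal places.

P(theta) = 1 / (1 + exp(−(theta − b)))
Exponent: (-0.1 − (-1.5)) = 1.4000
1/(1 + e^{-1.4000}) = 0.8022
P = 0.8022

0.802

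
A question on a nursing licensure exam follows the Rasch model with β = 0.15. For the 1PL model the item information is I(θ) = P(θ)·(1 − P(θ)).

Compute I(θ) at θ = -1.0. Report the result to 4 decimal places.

0.1827

P = 1/(1+e^{1.1500}) = 0.2405
P(1−P) = 0.2405 × 0.7595 = 0.1827
I = P(1−P) = 0.18265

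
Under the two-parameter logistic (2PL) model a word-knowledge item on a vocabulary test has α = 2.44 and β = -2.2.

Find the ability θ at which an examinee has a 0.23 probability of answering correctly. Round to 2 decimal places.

-2.70

P(θ) = 1 / (1 + exp(−α(θ − β)))
logit = ln(0.2300/0.7700) = -1.2083
θ = β + logit/(α) = -2.2 + (-1.2083)/2.4400 = -2.6952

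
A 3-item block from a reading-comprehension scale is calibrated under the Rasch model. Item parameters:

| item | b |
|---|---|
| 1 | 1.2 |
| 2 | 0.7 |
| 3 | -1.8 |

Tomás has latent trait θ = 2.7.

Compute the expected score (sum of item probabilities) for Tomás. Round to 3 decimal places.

2.687

P(θ) = 1 / (1 + exp(−(θ − b)))
P_1 = 1/(1+e^{-1.5000}) = 0.8176
P_2 = 1/(1+e^{-2.0000}) = 0.8808
P_3 = 1/(1+e^{-4.5000}) = 0.9890
E[score] = 0.8176 + 0.8808 + 0.9890 = 2.6874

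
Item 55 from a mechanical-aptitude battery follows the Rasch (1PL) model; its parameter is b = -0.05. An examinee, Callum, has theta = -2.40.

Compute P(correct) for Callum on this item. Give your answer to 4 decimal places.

P(theta) = 1 / (1 + exp(−(theta − b)))
Exponent: (-2.40 − (-0.05)) = -2.3500
1/(1 + e^{2.3500}) = 0.0871
P = 0.0871

0.0871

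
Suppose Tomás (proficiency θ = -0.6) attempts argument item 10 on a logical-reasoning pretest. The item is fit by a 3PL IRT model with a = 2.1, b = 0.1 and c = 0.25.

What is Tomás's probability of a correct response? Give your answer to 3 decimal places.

0.390

P(θ) = c + (1 − c) · 1 / (1 + exp(−a(θ − b)))
Exponent: 2.1 × (-0.6 − 0.1) = -1.4700
1/(1 + e^{1.4700}) = 0.1869
P = 0.25 + 0.75 × 0.1869 = 0.3902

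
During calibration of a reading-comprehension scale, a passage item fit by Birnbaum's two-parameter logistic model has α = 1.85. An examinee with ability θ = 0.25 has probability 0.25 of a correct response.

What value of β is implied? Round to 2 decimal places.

0.84

P(θ) = 1 / (1 + exp(−α(θ − β)))
logit(0.25) = ln(0.25/0.75) = -1.0986
β = θ − logit/(α) = 0.25 − (-1.0986)/1.8500 = 0.8438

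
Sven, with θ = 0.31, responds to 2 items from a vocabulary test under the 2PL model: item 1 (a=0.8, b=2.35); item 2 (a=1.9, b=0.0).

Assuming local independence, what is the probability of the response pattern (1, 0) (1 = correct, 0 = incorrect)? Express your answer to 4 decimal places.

P(θ) = 1 / (1 + exp(−a(θ − b)))
P_1 = 1/(1+e^{1.6320}) = 0.1636
P_2 = 1/(1+e^{-0.5890}) = 0.6431
L = P_1 × (1−P_2) = 0.1636 × 0.3569 = 0.05837

0.0584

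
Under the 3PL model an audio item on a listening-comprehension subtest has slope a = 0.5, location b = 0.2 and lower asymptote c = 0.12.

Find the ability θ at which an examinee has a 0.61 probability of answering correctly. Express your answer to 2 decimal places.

P(θ) = c + (1 − c) · 1 / (1 + exp(−a(θ − b)))
Remove guessing floor: (0.61 − 0.12)/(1 − 0.12) = 0.5568
logit = ln(0.5568/0.4432) = 0.2283
θ = b + logit/(a) = 0.2 + 0.2283/0.5000 = 0.6565

0.66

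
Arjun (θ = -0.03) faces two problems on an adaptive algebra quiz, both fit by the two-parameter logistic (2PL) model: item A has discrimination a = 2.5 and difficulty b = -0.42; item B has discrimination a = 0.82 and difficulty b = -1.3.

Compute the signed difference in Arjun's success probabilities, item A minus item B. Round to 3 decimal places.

P(θ) = 1 / (1 + exp(−a(θ − b)))
P_A = 0.7261
P_B = 0.7391
P_A − P_B = -0.0130

-0.013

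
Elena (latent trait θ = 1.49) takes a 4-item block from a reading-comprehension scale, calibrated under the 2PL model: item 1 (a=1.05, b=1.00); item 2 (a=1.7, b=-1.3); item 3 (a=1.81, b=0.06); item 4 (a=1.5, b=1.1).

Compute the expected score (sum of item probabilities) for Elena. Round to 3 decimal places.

3.190

P(θ) = 1 / (1 + exp(−a(θ − b)))
P_1 = 1/(1+e^{-0.5145}) = 0.6259
P_2 = 1/(1+e^{-4.7430}) = 0.9914
P_3 = 1/(1+e^{-2.5883}) = 0.9301
P_4 = 1/(1+e^{-0.5850}) = 0.6422
E[score] = 0.6259 + 0.9914 + 0.9301 + 0.6422 = 3.1895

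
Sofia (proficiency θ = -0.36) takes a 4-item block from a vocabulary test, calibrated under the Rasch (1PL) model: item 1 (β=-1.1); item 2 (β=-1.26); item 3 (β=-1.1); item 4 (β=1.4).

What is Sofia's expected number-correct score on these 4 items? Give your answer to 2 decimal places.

2.21

P(θ) = 1 / (1 + exp(−(θ − β)))
P_1 = 1/(1+e^{-0.7400}) = 0.6770
P_2 = 1/(1+e^{-0.9000}) = 0.7109
P_3 = 1/(1+e^{-0.7400}) = 0.6770
P_4 = 1/(1+e^{1.7600}) = 0.1468
E[score] = 0.6770 + 0.7109 + 0.6770 + 0.1468 = 2.2117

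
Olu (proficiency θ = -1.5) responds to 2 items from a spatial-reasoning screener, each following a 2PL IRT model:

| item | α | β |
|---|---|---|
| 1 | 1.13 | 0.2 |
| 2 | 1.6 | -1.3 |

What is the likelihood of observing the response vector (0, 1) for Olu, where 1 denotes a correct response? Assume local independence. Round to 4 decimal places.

0.3669

P(θ) = 1 / (1 + exp(−α(θ − β)))
P_1 = 1/(1+e^{1.9210}) = 0.1278
P_2 = 1/(1+e^{0.3200}) = 0.4207
L = (1−P_1) × P_2 = 0.8722 × 0.4207 = 0.36693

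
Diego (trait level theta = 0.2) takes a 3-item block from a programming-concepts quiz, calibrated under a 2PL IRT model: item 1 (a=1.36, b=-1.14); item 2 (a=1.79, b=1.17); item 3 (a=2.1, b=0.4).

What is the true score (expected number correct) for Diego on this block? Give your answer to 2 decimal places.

P(theta) = 1 / (1 + exp(−a(theta − b)))
P_1 = 1/(1+e^{-1.8224}) = 0.8609
P_2 = 1/(1+e^{1.7363}) = 0.1498
P_3 = 1/(1+e^{0.4200}) = 0.3965
E[score] = 0.8609 + 0.1498 + 0.3965 = 1.4072

1.41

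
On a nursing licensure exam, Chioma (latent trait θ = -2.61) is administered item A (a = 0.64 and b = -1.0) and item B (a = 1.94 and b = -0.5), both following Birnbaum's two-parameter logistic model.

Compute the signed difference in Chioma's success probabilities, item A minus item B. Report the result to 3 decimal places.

0.247

P(θ) = 1 / (1 + exp(−a(θ − b)))
P_A = 0.2630
P_B = 0.0164
P_A − P_B = 0.2466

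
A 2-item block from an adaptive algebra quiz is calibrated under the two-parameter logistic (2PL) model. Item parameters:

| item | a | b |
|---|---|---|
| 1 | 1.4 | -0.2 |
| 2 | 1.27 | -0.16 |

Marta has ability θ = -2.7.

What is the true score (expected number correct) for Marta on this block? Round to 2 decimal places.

0.07

P(θ) = 1 / (1 + exp(−a(θ − b)))
P_1 = 1/(1+e^{3.5000}) = 0.0293
P_2 = 1/(1+e^{3.2258}) = 0.0382
E[score] = 0.0293 + 0.0382 = 0.0675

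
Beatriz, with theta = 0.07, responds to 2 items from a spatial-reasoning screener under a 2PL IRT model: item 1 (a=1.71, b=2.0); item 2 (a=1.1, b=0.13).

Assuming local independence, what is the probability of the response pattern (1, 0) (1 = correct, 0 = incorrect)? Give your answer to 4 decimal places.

0.0184

P(theta) = 1 / (1 + exp(−a(theta − b)))
P_1 = 1/(1+e^{3.3003}) = 0.0356
P_2 = 1/(1+e^{0.0660}) = 0.4835
L = P_1 × (1−P_2) = 0.0356 × 0.5165 = 0.01837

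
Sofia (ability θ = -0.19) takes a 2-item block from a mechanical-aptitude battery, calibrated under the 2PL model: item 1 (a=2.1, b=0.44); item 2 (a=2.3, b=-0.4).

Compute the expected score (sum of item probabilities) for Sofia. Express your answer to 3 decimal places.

P(θ) = 1 / (1 + exp(−a(θ − b)))
P_1 = 1/(1+e^{1.3230}) = 0.2103
P_2 = 1/(1+e^{-0.4830}) = 0.6185
E[score] = 0.2103 + 0.6185 = 0.8288

0.829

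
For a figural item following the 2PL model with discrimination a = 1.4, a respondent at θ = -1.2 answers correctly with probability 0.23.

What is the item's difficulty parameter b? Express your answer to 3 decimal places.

P(θ) = 1 / (1 + exp(−a(θ − b)))
logit(0.23) = ln(0.23/0.77) = -1.2083
b = θ − logit/(a) = -1.2 − (-1.2083)/1.4000 = -0.3369

-0.337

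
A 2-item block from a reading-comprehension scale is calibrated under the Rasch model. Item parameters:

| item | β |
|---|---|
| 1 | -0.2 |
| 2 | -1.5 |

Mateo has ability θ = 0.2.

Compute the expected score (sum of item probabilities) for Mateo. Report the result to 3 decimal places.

P(θ) = 1 / (1 + exp(−(θ − β)))
P_1 = 1/(1+e^{-0.4000}) = 0.5987
P_2 = 1/(1+e^{-1.7000}) = 0.8455
E[score] = 0.5987 + 0.8455 = 1.4442

1.444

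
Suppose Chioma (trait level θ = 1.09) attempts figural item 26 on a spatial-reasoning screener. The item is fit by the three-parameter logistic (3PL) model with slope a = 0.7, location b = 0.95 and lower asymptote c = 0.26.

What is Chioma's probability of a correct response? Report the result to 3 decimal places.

0.648

P(θ) = c + (1 − c) · 1 / (1 + exp(−a(θ − b)))
Exponent: 0.7 × (1.09 − 0.95) = 0.0980
1/(1 + e^{-0.0980}) = 0.5245
P = 0.26 + 0.74 × 0.5245 = 0.6481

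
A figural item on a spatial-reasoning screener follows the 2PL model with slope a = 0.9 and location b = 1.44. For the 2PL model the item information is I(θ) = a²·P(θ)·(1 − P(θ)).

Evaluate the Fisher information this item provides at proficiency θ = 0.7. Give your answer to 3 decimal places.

P = 1/(1+e^{0.6660}) = 0.3394
P(1−P) = 0.3394 × 0.6606 = 0.2242
I = a² × P(1−P) = 0.9² × 0.2242 = 0.18161

0.182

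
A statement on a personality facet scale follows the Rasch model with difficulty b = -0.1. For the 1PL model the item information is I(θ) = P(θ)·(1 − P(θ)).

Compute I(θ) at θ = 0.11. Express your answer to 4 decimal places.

0.2473

P = 1/(1+e^{-0.2100}) = 0.5523
P(1−P) = 0.5523 × 0.4477 = 0.2473
I = P(1−P) = 0.24726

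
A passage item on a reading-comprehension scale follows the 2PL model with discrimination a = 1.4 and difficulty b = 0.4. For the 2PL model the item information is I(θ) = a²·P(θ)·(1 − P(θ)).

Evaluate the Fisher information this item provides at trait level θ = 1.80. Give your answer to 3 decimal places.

P = 1/(1+e^{-1.9600}) = 0.8765
P(1−P) = 0.8765 × 0.1235 = 0.1082
I = a² × P(1−P) = 1.4² × 0.1082 = 0.21212

0.212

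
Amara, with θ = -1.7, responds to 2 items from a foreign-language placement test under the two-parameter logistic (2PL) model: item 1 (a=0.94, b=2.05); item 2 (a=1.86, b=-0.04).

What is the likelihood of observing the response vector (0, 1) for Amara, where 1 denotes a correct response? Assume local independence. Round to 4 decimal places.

P(θ) = 1 / (1 + exp(−a(θ − b)))
P_1 = 1/(1+e^{3.5250}) = 0.0286
P_2 = 1/(1+e^{3.0876}) = 0.0436
L = (1−P_1) × P_2 = 0.9714 × 0.0436 = 0.04237

0.0424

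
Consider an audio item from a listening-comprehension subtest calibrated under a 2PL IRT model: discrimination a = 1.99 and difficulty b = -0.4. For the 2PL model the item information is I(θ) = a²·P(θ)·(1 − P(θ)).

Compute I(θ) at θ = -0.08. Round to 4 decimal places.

0.8961

P = 1/(1+e^{-0.6368}) = 0.6540
P(1−P) = 0.6540 × 0.3460 = 0.2263
I = a² × P(1−P) = 1.99² × 0.2263 = 0.89607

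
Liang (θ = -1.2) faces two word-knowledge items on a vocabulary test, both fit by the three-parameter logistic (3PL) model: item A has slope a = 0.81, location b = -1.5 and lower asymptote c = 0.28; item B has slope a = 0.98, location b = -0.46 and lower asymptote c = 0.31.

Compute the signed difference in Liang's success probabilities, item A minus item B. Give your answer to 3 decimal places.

P(θ) = c + (1 − c) · 1 / (1 + exp(−a(θ − b)))
P_A = 0.6835
P_B = 0.5351
P_A − P_B = 0.1484

0.148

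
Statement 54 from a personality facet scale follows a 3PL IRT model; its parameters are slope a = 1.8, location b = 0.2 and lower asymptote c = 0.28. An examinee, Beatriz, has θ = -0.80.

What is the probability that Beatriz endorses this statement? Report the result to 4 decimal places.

P(θ) = c + (1 − c) · 1 / (1 + exp(−a(θ − b)))
Exponent: 1.8 × (-0.80 − 0.2) = -1.8000
1/(1 + e^{1.8000}) = 0.1419
P = 0.28 + 0.72 × 0.1419 = 0.3821

0.3821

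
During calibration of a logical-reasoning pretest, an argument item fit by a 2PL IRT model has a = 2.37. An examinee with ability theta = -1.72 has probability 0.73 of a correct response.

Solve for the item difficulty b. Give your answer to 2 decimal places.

P(theta) = 1 / (1 + exp(−a(theta − b)))
logit(0.73) = ln(0.73/0.27) = 0.9946
b = theta − logit/(a) = -1.72 − 0.9946/2.3700 = -2.1397

-2.14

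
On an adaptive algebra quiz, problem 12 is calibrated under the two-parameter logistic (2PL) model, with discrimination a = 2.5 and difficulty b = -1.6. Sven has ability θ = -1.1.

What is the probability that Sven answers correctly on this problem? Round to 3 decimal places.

0.777

P(θ) = 1 / (1 + exp(−a(θ − b)))
Exponent: 2.5 × (-1.1 − (-1.6)) = 1.2500
1/(1 + e^{-1.2500}) = 0.7773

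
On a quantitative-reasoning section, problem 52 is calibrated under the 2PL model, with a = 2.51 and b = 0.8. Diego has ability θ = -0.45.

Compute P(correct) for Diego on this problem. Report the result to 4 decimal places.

P(θ) = 1 / (1 + exp(−a(θ − b)))
Exponent: 2.51 × (-0.45 − 0.8) = -3.1375
1/(1 + e^{3.1375}) = 0.0416

0.0416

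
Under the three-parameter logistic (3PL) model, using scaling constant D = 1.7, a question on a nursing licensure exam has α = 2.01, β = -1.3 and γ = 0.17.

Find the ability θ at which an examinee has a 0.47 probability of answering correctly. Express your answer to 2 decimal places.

P(θ) = γ + (1 − γ) · 1 / (1 + exp(−D·α(θ − β)))
Remove guessing floor: (0.47 − 0.17)/(1 − 0.17) = 0.3614
logit = ln(0.3614/0.6386) = -0.5691
θ = β + logit/(1.7·α) = -1.3 + (-0.5691)/3.4170 = -1.4665

-1.47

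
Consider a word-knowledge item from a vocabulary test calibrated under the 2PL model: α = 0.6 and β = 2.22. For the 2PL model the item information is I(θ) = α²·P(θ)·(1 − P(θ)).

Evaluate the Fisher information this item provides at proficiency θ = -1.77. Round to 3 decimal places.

P = 1/(1+e^{2.3940}) = 0.0836
P(1−P) = 0.0836 × 0.9164 = 0.0766
I = α² × P(1−P) = 0.6² × 0.0766 = 0.02759

0.028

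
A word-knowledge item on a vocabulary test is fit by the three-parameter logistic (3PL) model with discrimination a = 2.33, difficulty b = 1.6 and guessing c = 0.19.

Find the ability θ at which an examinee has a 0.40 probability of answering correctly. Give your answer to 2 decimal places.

P(θ) = c + (1 − c) · 1 / (1 + exp(−a(θ − b)))
Remove guessing floor: (0.40 − 0.19)/(1 − 0.19) = 0.2593
logit = ln(0.2593/0.7407) = -1.0498
θ = b + logit/(a) = 1.6 + (-1.0498)/2.3300 = 1.1494

1.15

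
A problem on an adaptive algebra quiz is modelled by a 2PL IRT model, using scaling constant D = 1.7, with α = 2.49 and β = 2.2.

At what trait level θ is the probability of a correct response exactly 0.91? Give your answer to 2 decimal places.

2.75

P(θ) = 1 / (1 + exp(−D·α(θ − β)))
logit = ln(0.9100/0.0900) = 2.3136
θ = β + logit/(1.7·α) = 2.2 + 2.3136/4.2330 = 2.7466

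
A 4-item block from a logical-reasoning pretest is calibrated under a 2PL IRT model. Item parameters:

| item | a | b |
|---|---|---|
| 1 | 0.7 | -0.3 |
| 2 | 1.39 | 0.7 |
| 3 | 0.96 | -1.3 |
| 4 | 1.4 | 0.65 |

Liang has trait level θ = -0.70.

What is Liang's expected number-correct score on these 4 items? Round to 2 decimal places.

P(θ) = 1 / (1 + exp(−a(θ − b)))
P_1 = 1/(1+e^{0.2800}) = 0.4305
P_2 = 1/(1+e^{1.9460}) = 0.1250
P_3 = 1/(1+e^{-0.5760}) = 0.6401
P_4 = 1/(1+e^{1.8900}) = 0.1312
E[score] = 0.4305 + 0.1250 + 0.6401 + 0.1312 = 1.3268

1.33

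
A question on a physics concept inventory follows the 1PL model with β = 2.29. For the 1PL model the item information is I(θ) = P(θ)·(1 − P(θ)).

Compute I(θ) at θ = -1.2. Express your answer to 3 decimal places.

0.029

P = 1/(1+e^{3.4900}) = 0.0296
P(1−P) = 0.0296 × 0.9704 = 0.0287
I = P(1−P) = 0.02872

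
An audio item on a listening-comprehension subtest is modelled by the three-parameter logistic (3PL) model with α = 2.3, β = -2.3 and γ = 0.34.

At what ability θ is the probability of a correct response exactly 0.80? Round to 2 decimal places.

-1.94

P(θ) = γ + (1 − γ) · 1 / (1 + exp(−α(θ − β)))
Remove guessing floor: (0.80 − 0.34)/(1 − 0.34) = 0.6970
logit = ln(0.6970/0.3030) = 0.8329
θ = β + logit/(α) = -2.3 + 0.8329/2.3000 = -1.9379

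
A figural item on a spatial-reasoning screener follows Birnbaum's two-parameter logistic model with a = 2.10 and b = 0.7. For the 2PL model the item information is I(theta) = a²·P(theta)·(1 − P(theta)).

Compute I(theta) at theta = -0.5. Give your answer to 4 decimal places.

P = 1/(1+e^{2.5200}) = 0.0745
P(1−P) = 0.0745 × 0.9255 = 0.0689
I = a² × P(1−P) = 2.10² × 0.0689 = 0.30395

0.3039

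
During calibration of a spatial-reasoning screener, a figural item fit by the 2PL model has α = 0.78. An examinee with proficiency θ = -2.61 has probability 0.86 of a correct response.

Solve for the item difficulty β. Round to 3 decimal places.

-4.937

P(θ) = 1 / (1 + exp(−α(θ − β)))
logit(0.86) = ln(0.86/0.14) = 1.8153
β = θ − logit/(α) = -2.61 − 1.8153/0.7800 = -4.9373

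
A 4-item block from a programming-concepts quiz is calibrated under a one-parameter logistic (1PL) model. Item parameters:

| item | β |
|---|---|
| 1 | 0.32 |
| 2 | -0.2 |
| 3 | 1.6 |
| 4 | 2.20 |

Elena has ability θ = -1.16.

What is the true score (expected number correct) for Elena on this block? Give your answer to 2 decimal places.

P(θ) = 1 / (1 + exp(−(θ − β)))
P_1 = 1/(1+e^{1.4800}) = 0.1854
P_2 = 1/(1+e^{0.9600}) = 0.2769
P_3 = 1/(1+e^{2.7600}) = 0.0595
P_4 = 1/(1+e^{3.3600}) = 0.0336
E[score] = 0.1854 + 0.2769 + 0.0595 + 0.0336 = 0.5554

0.56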